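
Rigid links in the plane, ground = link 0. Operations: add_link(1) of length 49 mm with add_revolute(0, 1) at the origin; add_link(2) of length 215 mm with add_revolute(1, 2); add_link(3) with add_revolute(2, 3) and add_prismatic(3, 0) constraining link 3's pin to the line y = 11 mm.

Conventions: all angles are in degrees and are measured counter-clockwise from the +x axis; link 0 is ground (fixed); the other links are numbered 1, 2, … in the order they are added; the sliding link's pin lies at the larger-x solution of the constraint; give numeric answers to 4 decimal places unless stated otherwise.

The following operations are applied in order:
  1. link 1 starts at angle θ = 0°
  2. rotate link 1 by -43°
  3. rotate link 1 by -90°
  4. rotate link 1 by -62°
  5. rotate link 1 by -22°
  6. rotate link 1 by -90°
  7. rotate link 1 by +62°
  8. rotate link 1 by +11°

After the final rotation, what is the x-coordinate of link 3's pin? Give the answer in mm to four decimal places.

geometry: r = 49 mm, L = 215 mm, e = 11 mm; θ starts at 0°
rotate link 1 by -43°: θ ← 0° -43° = -43°
rotate link 1 by -90°: θ ← -43° -90° = -133°
rotate link 1 by -62°: θ ← -133° -62° = -195°
rotate link 1 by -22°: θ ← -195° -22° = -217°
rotate link 1 by -90°: θ ← -217° -90° = -307°
rotate link 1 by +62°: θ ← -307° +62° = -245°
rotate link 1 by +11°: θ ← -245° +11° = -234°
crank pin P = (r cos θ, r sin θ) = (-28.801477, 39.641833)
h = r sin θ − e = 39.641833 − 11 = 28.641833
x = r cos θ + √(L² − h²) = -28.801477 + 213.083658 = 184.282181

184.2822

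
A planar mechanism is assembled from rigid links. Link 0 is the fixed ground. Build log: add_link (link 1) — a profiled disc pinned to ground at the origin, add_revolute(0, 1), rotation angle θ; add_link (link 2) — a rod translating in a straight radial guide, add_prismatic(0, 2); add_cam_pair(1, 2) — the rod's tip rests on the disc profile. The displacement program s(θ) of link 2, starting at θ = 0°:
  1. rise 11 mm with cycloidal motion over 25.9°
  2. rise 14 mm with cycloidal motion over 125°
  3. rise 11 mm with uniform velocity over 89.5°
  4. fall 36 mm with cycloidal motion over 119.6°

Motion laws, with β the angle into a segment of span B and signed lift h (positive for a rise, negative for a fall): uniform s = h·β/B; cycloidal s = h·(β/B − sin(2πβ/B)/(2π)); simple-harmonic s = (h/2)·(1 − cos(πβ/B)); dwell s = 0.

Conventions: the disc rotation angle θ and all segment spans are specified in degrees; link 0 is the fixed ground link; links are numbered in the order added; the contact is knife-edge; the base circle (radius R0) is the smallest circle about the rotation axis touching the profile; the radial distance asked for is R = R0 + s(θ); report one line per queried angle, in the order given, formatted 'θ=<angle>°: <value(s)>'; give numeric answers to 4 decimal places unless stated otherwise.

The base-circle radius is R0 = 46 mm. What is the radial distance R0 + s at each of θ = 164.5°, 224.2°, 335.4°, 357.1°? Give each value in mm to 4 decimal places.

seg 1 [0°–25.9°] cycloidal, h=11: full span → s += 11 → s = 11.0000
seg 2 [25.9°–150.9°] cycloidal, h=14: full span → s += 14 → s = 25.0000
seg 3 [150.9°–240.4°] uniform, h=11: θ=164.5° here. β=13.6, B=89.5. 11·13.6/89.5 = 1.6715 → s = 26.6715
seg 3 [150.9°–240.4°] uniform, h=11: θ=224.2° here. β=73.3, B=89.5. 11·73.3/89.5 = 9.0089 → s = 34.0089
seg 3 [150.9°–240.4°] uniform, h=11: full span → s += 11 → s = 36.0000
seg 4 [240.4°–360°] cycloidal, h=-36: θ=335.4° here. β=95, B=119.6. -36·(0.7943 − sin(2π·0.7943)/(2π)) = -34.1042 → s = 1.8958
seg 4 [240.4°–360°] cycloidal, h=-36: θ=357.1° here. β=116.7, B=119.6. -36·(0.9758 − sin(2π·0.9758)/(2π)) = -35.9966 → s = 0.0034
θ=164.5°: R = R0 + s = 46 + 26.6715 = 72.6715
θ=224.2°: R = R0 + s = 46 + 34.0089 = 80.0089
θ=335.4°: R = R0 + s = 46 + 1.8958 = 47.8958
θ=357.1°: R = R0 + s = 46 + 0.0034 = 46.0034

θ=164.5°: 72.6715
θ=224.2°: 80.0089
θ=335.4°: 47.8958
θ=357.1°: 46.0034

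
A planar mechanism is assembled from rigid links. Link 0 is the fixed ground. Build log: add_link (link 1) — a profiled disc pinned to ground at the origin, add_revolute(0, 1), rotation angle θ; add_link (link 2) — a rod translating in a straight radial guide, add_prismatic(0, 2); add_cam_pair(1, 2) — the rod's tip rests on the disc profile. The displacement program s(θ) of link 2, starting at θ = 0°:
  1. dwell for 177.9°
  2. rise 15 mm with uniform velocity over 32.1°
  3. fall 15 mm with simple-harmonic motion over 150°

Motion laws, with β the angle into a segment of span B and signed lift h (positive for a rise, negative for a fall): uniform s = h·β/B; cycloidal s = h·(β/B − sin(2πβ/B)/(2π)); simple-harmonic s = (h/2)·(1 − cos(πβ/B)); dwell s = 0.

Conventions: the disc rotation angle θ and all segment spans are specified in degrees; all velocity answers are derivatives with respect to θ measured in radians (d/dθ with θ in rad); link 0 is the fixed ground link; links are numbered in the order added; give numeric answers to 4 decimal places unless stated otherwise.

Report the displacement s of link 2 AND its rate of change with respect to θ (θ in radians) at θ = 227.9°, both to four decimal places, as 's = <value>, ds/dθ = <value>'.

seg 1 [0°–177.9°] dwell: s stays 0.0000
seg 2 [177.9°–210°] uniform, h=15: full span → s += 15 → s = 15.0000
seg 3 [210°–360°] simple-harmonic, h=-15: θ=227.9° here. β=17.9, B=150. -15/2·(1 − cos(π·0.1193)) = -0.5209 → s = 14.4791
velocity in seg [210°–360°] (simple-harmonic), θ in radians: β = 17.9° = 0.3124 rad, B = 150° = 2.6180 rad; ds/dθ = (πh/(2B)) sin(πβ/B) = (π·(-15)/(2·2.6180)) sin(π·0.1193) = -3.295588 mm/rad

s = 14.4791, ds/dθ = -3.2956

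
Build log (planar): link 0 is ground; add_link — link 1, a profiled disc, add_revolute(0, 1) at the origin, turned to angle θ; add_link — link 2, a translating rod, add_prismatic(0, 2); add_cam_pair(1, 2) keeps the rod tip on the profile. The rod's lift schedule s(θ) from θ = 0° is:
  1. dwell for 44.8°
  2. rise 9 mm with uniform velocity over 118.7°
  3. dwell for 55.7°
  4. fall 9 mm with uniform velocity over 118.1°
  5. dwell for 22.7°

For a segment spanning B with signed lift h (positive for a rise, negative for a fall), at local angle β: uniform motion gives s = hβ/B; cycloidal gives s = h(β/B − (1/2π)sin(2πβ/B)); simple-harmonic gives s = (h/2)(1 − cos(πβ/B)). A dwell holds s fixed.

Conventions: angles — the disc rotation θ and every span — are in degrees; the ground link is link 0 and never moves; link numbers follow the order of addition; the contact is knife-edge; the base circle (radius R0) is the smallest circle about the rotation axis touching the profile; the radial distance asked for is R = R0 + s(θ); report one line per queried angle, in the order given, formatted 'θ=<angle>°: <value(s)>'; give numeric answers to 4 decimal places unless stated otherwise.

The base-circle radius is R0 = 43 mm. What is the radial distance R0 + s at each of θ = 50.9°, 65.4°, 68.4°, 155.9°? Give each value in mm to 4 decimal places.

seg 1 [0°–44.8°] dwell: s stays 0.0000
seg 2 [44.8°–163.5°] uniform, h=9: θ=50.9° here. β=6.1, B=118.7. 9·6.1/118.7 = 0.4625 → s = 0.4625
seg 2 [44.8°–163.5°] uniform, h=9: θ=65.4° here. β=20.6, B=118.7. 9·20.6/118.7 = 1.5619 → s = 1.5619
seg 2 [44.8°–163.5°] uniform, h=9: θ=68.4° here. β=23.6, B=118.7. 9·23.6/118.7 = 1.7894 → s = 1.7894
seg 2 [44.8°–163.5°] uniform, h=9: θ=155.9° here. β=111.1, B=118.7. 9·111.1/118.7 = 8.4238 → s = 8.4238
θ=50.9°: R = R0 + s = 43 + 0.4625 = 43.4625
θ=65.4°: R = R0 + s = 43 + 1.5619 = 44.5619
θ=68.4°: R = R0 + s = 43 + 1.7894 = 44.7894
θ=155.9°: R = R0 + s = 43 + 8.4238 = 51.4238

θ=50.9°: 43.4625
θ=65.4°: 44.5619
θ=68.4°: 44.7894
θ=155.9°: 51.4238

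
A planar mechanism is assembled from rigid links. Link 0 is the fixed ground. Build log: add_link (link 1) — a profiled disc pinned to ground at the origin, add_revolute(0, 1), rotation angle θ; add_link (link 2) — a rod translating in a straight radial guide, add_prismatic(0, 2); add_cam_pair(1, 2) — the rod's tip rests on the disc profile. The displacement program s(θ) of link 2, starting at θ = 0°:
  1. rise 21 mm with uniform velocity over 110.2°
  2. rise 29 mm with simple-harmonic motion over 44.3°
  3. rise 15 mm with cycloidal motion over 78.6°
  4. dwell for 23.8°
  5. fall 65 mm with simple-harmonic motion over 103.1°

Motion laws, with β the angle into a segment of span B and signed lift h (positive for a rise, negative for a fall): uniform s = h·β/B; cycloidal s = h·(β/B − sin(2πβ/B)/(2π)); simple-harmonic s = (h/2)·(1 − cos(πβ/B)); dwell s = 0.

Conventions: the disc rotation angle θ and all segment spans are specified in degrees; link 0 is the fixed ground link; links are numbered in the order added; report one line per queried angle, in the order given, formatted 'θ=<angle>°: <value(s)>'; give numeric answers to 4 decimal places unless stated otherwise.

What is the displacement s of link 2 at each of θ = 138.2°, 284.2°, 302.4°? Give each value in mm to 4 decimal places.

seg 1 [0°–110.2°] uniform, h=21: full span → s += 21 → s = 21.0000
seg 2 [110.2°–154.5°] simple-harmonic, h=29: θ=138.2° here. β=28, B=44.3. 29/2·(1 − cos(π·0.6321)) = 20.3444 → s = 41.3444
seg 2 [110.2°–154.5°] simple-harmonic, h=29: full span → s += 29 → s = 50.0000
seg 3 [154.5°–233.1°] cycloidal, h=15: full span → s += 15 → s = 65.0000
seg 4 [233.1°–256.9°] dwell: s stays 65.0000
seg 5 [256.9°–360°] simple-harmonic, h=-65: θ=284.2° here. β=27.3, B=103.1. -65/2·(1 − cos(π·0.2648)) = -10.6113 → s = 54.3887
seg 5 [256.9°–360°] simple-harmonic, h=-65: θ=302.4° here. β=45.5, B=103.1. -65/2·(1 − cos(π·0.4413)) = -26.5425 → s = 38.4575

θ=138.2°: 41.3444
θ=284.2°: 54.3887
θ=302.4°: 38.4575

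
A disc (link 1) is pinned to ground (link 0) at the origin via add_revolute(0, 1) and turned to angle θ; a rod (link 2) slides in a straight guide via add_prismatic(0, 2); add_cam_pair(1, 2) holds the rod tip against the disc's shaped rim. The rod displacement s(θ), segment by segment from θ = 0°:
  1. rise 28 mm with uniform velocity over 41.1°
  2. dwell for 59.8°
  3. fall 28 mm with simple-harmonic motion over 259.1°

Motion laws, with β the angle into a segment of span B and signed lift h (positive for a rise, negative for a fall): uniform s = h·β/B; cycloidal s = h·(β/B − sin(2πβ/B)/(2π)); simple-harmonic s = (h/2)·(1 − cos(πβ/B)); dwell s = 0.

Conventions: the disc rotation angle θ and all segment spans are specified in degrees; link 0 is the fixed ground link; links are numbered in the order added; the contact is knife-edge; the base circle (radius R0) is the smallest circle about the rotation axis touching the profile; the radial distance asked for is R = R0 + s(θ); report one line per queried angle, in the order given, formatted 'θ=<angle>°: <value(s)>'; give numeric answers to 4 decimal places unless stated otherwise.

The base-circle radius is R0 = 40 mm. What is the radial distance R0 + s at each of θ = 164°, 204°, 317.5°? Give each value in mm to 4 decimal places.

segment 1 (0° to 41.1°, uniform, h = 28) is passed completely: s = 0.0000 + (28) = 28.0000
segment 2 (41.1° to 100.9°, dwell): s unchanged at 28.0000
θ = 164° falls in segment 3 (100.9° to 360°, simple-harmonic, h = -28): β = 164 − 100.9 = 63.1°, B = 259.1°; Δs = -28/2·(1 − cos(π·0.2435)) = -3.9015; s = 28.0000 − 3.9015 = 24.0985
θ = 204° falls in segment 3 (100.9° to 360°, simple-harmonic, h = -28): β = 204 − 100.9 = 103.1°, B = 259.1°; Δs = -28/2·(1 − cos(π·0.3979)) = -9.5867; s = 28.0000 − 9.5867 = 18.4133
θ = 317.5° falls in segment 3 (100.9° to 360°, simple-harmonic, h = -28): β = 317.5 − 100.9 = 216.6°, B = 259.1°; Δs = -28/2·(1 − cos(π·0.8360)) = -26.1819; s = 28.0000 − 26.1819 = 1.8181
θ=164°: R = R0 + s = 40 + 24.0985 = 64.0985
θ=204°: R = R0 + s = 40 + 18.4133 = 58.4133
θ=317.5°: R = R0 + s = 40 + 1.8181 = 41.8181

θ=164°: 64.0985
θ=204°: 58.4133
θ=317.5°: 41.8181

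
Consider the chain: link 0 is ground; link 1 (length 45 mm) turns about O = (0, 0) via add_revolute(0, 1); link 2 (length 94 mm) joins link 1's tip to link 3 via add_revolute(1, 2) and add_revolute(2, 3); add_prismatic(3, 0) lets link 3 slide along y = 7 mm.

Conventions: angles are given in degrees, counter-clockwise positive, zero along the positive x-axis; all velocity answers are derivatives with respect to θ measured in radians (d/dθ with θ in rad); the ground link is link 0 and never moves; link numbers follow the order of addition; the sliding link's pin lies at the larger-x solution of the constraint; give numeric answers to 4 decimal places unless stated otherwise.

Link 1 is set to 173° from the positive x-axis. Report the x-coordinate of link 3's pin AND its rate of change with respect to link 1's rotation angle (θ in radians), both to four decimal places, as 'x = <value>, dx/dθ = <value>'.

geometry: r = 45 mm, L = 94 mm, e = 7 mm
crank pin P = (r cos θ, r sin θ) = (-44.664577, 5.484120)
h = r sin θ − e = 5.484120 − 7 = -1.515880
x = r cos θ + √(L² − h²) = -44.664577 + 93.987776 = 49.323200
dx/dθ = −r sin θ − h·r cos θ/√(L² − h²) (θ in radians; h = -1.515880) = -6.204492

x = 49.3232, dx/dθ = -6.2045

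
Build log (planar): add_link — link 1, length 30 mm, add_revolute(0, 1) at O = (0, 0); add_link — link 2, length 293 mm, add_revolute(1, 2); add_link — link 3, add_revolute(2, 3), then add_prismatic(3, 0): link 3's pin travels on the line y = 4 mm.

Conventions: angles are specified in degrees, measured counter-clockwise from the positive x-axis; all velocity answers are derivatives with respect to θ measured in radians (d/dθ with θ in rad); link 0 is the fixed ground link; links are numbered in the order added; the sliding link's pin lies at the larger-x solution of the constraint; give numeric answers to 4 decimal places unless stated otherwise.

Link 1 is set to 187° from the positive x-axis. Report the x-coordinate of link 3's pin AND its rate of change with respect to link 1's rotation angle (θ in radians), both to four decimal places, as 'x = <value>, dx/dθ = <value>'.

geometry: r = 30 mm, L = 293 mm, e = 4 mm
crank pin P = (r cos θ, r sin θ) = (-29.776385, -3.656080)
h = r sin θ − e = -3.656080 − 4 = -7.656080
x = r cos θ + √(L² − h²) = -29.776385 + 292.899956 = 263.123572
dx/dθ = −r sin θ − h·r cos θ/√(L² − h²) (θ in radians; h = -7.656080) = 2.877759

x = 263.1236, dx/dθ = 2.8778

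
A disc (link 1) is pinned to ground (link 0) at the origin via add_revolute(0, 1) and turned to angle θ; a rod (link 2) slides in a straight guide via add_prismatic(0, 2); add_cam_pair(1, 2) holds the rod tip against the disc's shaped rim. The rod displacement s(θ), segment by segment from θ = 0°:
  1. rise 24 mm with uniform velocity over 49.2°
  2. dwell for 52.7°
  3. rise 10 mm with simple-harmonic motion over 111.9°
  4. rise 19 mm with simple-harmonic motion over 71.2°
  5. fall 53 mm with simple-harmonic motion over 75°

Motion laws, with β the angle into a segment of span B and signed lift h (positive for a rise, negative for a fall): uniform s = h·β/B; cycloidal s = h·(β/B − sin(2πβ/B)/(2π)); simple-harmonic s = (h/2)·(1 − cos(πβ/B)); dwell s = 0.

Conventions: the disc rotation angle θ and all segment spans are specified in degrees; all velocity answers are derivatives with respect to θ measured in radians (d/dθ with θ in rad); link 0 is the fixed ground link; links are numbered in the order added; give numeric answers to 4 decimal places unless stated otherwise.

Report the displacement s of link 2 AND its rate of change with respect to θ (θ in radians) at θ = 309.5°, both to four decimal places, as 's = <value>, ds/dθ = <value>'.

segment 1 (0° to 49.2°, uniform, h = 24) is passed completely: s = 0.0000 + (24) = 24.0000
segment 2 (49.2° to 101.9°, dwell): s unchanged at 24.0000
segment 3 (101.9° to 213.8°, simple-harmonic, h = 10) is passed completely: s = 24.0000 + (10) = 34.0000
segment 4 (213.8° to 285°, simple-harmonic, h = 19) is passed completely: s = 34.0000 + (19) = 53.0000
θ = 309.5° falls in segment 5 (285° to 360°, simple-harmonic, h = -53): β = 309.5 − 285 = 24.5°, B = 75°; Δs = -53/2·(1 − cos(π·0.3267)) = -12.7723; s = 53.0000 − 12.7723 = 40.2277
velocity in seg [285°–360°] (simple-harmonic), θ in radians: β = 24.5° = 0.4276 rad, B = 75° = 1.3090 rad; ds/dθ = (πh/(2B)) sin(πβ/B) = (π·(-53)/(2·1.3090)) sin(π·0.3267) = -54.401167 mm/rad

s = 40.2277, ds/dθ = -54.4012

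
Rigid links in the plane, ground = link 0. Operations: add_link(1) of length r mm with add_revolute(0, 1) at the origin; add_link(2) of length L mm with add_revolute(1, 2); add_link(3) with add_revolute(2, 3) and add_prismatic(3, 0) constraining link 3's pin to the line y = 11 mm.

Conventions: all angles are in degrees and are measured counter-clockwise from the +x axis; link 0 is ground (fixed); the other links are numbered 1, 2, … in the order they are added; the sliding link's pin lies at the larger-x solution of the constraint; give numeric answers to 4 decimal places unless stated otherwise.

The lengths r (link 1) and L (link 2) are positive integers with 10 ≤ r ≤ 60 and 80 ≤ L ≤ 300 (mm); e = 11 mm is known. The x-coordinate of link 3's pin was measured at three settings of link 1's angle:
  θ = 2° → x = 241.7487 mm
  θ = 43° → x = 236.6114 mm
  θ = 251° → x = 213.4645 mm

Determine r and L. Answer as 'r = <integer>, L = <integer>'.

constraint per measurement: (x − r cos θ)² + (r sin θ − e)² = L²
subtracting the θ₁ and θ₂ equations cancels the r² and L² terms:
r = (x₁² − x₂²) / (2[(x₁cos θ₁ + e sin θ₁) − (x₂cos θ₂ + e sin θ₂)]) = 20.0001 → r = 20
L² = (x₁ − r cos θ₁)² + (r sin θ₁ − e)² = 49284.0208 → L = 222.0000 → L = 222
check at θ₃=251°: x = 213.4645 (printed 213.4645) ✓

r = 20, L = 222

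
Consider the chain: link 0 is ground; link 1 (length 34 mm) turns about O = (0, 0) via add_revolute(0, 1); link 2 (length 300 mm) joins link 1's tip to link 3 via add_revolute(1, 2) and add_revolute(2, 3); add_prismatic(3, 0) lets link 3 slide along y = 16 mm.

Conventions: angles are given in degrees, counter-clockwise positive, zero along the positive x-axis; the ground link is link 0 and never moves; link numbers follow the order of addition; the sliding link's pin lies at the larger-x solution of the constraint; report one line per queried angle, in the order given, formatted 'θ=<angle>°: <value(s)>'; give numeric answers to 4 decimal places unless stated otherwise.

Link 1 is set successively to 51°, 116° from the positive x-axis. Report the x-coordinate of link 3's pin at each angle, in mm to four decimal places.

geometry: r = 34 mm, L = 300 mm, e = 16 mm
θ=51°: crank pin P = (r cos θ, r sin θ) = (21.396893, 26.422963)
θ=51°: h = r sin θ − e = 26.422963 − 16 = 10.422963
θ=51°: x = r cos θ + √(L² − h²) = 21.396893 + 299.818882 = 321.215775
θ=116°: crank pin P = (r cos θ, r sin θ) = (-14.904619, 30.558998)
θ=116°: h = r sin θ − e = 30.558998 − 16 = 14.558998
θ=116°: x = r cos θ + √(L² − h²) = -14.904619 + 299.646518 = 284.741899

θ=51°: 321.2158
θ=116°: 284.7419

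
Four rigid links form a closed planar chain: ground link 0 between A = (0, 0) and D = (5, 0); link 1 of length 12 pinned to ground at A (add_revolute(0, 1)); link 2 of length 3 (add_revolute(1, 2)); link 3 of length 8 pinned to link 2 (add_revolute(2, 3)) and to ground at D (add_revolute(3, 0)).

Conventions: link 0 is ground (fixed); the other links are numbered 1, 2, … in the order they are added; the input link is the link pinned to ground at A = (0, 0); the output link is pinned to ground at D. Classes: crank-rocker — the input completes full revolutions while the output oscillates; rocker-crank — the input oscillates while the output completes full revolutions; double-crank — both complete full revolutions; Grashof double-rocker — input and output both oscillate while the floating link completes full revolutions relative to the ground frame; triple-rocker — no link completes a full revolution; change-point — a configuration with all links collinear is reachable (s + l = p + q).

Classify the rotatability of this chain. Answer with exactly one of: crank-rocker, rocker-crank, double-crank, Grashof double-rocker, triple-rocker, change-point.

lengths: ground=5, input=12, coupler=3, output=8
sorted: s=3 (shortest), l=12 (longest), p+q=13
s + l = 15 vs p + q = 13
s + l > p + q → non-Grashof → no link fully rotates → triple-rocker

triple-rocker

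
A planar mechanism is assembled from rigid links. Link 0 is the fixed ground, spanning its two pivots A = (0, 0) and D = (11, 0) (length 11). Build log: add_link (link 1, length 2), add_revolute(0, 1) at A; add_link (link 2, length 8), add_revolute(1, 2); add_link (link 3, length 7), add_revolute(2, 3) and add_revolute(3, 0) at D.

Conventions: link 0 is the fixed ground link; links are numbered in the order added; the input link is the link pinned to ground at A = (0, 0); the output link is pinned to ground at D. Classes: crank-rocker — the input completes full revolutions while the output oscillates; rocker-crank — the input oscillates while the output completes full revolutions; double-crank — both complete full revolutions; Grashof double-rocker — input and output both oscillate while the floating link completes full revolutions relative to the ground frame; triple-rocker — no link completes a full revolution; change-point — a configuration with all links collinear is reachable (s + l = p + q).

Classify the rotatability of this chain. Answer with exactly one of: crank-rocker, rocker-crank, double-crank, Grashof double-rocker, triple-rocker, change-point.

lengths: ground=11, input=2, coupler=8, output=7
sorted: s=2 (shortest), l=11 (longest), p+q=15
s + l = 13 vs p + q = 15
s + l < p + q (Grashof) with shortest = input link → crank-rocker

crank-rocker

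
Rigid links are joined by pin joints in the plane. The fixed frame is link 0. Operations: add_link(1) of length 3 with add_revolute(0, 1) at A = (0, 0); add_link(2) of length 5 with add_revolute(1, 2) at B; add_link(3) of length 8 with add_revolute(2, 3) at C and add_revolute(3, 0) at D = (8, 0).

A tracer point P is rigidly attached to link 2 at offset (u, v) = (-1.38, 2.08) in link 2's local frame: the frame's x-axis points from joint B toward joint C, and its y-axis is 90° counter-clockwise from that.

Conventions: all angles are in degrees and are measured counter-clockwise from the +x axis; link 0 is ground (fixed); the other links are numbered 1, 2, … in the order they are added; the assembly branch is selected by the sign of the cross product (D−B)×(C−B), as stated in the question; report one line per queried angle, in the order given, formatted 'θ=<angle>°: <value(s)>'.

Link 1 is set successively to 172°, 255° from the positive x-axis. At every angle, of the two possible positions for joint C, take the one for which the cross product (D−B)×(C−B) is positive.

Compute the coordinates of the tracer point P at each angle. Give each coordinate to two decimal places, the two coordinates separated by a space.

A=(0,0), D=(8.00,0)
θ=172°: B = A + 3.00·(cos172°, sin172°) = (-2.9708, 0.4175)
θ=172°: |BD| = 10.9787
θ=172°: circle(B,5.00) ∩ circle(D,8.00): a=3.7132, h=3.3484
θ=172°:   candidates: C₊=(0.8671,3.6223) cross=36.762; C₋=(0.6124,-3.0697) cross=-36.762
θ=172°:   branch + wants cross > 0 → take C=(0.8671,3.6223) (cross=36.762)
θ=172°: ex = (C−B)/|BC| = (0.7676,0.6410); ey = (-0.6410,0.7676)
θ=172°: P = B + -1.38·ex + 2.08·ey = (-5.3633,1.1295)
θ=255°: B = A + 3.00·(cos255°, sin255°) = (-0.7765, -2.8978)
θ=255°: |BD| = 9.2425
θ=255°: circle(B,5.00) ∩ circle(D,8.00): a=2.5114, h=4.3235
θ=255°:   candidates: C₊=(0.2528,1.9951) cross=39.960; C₋=(2.9639,-6.2159) cross=-39.960
θ=255°:   branch + wants cross > 0 → take C=(0.2528,1.9951) (cross=39.960)
θ=255°: ex = (C−B)/|BC| = (0.2058,0.9786); ey = (-0.9786,0.2058)
θ=255°: P = B + -1.38·ex + 2.08·ey = (-3.0960,-3.8201)

θ=172°: -5.36 1.13
θ=255°: -3.10 -3.82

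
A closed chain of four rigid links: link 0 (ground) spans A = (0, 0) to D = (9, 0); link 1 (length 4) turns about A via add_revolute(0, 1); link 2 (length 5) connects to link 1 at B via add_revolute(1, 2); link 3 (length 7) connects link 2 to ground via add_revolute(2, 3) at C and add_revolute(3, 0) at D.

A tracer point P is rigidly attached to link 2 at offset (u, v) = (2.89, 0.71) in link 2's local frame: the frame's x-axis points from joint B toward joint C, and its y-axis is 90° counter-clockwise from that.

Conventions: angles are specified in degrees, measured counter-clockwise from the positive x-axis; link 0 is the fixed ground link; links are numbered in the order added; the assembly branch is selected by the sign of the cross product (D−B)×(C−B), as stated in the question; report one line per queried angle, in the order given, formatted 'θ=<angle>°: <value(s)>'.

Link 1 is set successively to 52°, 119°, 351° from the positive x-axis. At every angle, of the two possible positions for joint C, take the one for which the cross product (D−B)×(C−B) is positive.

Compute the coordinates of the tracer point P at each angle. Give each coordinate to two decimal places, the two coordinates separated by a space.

A=(0,0), D=(9.00,0)
θ=52°: B = A + 4.00·(cos52°, sin52°) = (2.4626, 3.1520)
θ=52°: |BD| = 7.2576
θ=52°: circle(B,5.00) ∩ circle(D,7.00): a=1.9753, h=4.5933
θ=52°:   candidates: C₊=(6.2369,6.4316) cross=33.336; C₋=(2.2471,-1.8433) cross=-33.336
θ=52°:   branch + wants cross > 0 → take C=(6.2369,6.4316) (cross=33.336)
θ=52°: ex = (C−B)/|BC| = (0.7548,0.6559); ey = (-0.6559,0.7548)
θ=52°: P = B + 2.89·ex + 0.71·ey = (4.1785,5.5835)
θ=119°: B = A + 4.00·(cos119°, sin119°) = (-1.9392, 3.4985)
θ=119°: |BD| = 11.4850
θ=119°: circle(B,5.00) ∩ circle(D,7.00): a=4.6977, h=1.7122
θ=119°:   candidates: C₊=(3.0568,3.6984) cross=19.665; C₋=(2.0136,0.4366) cross=-19.665
θ=119°:   branch + wants cross > 0 → take C=(3.0568,3.6984) (cross=19.665)
θ=119°: ex = (C−B)/|BC| = (0.9992,0.0400); ey = (-0.0400,0.9992)
θ=119°: P = B + 2.89·ex + 0.71·ey = (0.9201,4.3234)
θ=351°: B = A + 4.00·(cos351°, sin351°) = (3.9508, -0.6257)
θ=351°: |BD| = 5.0879
θ=351°: circle(B,5.00) ∩ circle(D,7.00): a=0.1854, h=4.9966
θ=351°:   candidates: C₊=(3.5202,4.3557) cross=25.422; C₋=(4.7492,-5.5616) cross=-25.422
θ=351°:   branch + wants cross > 0 → take C=(3.5202,4.3557) (cross=25.422)
θ=351°: ex = (C−B)/|BC| = (-0.0861,0.9963); ey = (-0.9963,-0.0861)
θ=351°: P = B + 2.89·ex + 0.71·ey = (2.9945,2.1924)

θ=52°: 4.18 5.58
θ=119°: 0.92 4.32
θ=351°: 2.99 2.19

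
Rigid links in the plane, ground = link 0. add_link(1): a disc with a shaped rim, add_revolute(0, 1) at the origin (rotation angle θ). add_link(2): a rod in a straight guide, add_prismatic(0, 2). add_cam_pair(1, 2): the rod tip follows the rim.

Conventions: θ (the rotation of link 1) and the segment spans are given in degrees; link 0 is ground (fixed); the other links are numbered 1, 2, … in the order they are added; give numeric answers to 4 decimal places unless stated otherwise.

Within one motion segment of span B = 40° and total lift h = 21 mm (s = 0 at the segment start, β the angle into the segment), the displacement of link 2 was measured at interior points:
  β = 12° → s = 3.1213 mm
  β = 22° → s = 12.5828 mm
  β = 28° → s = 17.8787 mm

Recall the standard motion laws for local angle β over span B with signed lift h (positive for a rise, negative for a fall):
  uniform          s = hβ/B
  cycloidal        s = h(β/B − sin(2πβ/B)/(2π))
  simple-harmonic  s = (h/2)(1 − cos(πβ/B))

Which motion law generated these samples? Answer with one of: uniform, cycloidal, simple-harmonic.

candidates at β/B = r: uniform s = h·r (linear in β); cycloidal s = h·(r − sin(2πr)/(2π)); simple-harmonic s = (h/2)(1 − cos(πr))
β=12°: printed 3.1213 | uniform 6.3000, cycloidal 3.1213, simple-harmonic 4.3283
β=22°: printed 12.5828 | uniform 11.5500, cycloidal 12.5828, simple-harmonic 12.1426
β=28°: printed 17.8787 | uniform 14.7000, cycloidal 17.8787, simple-harmonic 16.6717
only one law matches every sample → cycloidal

cycloidal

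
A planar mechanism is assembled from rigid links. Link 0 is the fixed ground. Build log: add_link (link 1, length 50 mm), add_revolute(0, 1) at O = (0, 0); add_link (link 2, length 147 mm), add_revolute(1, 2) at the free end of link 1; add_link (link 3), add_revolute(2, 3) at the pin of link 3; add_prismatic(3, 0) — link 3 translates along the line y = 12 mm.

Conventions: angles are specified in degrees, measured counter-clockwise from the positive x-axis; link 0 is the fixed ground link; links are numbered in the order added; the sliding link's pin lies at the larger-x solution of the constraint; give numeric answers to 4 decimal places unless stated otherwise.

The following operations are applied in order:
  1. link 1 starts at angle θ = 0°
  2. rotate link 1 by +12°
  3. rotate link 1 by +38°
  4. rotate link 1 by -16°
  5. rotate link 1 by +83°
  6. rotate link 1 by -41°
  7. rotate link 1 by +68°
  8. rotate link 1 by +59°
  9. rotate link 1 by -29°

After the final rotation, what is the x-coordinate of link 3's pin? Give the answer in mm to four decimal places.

geometry: r = 50 mm, L = 147 mm, e = 12 mm; θ starts at 0°
rotate link 1 by +12°: θ ← 0° +12° = 12°
rotate link 1 by +38°: θ ← 12° +38° = 50°
rotate link 1 by -16°: θ ← 50° -16° = 34°
rotate link 1 by +83°: θ ← 34° +83° = 117°
rotate link 1 by -41°: θ ← 117° -41° = 76°
rotate link 1 by +68°: θ ← 76° +68° = 144°
rotate link 1 by +59°: θ ← 144° +59° = 203°
rotate link 1 by -29°: θ ← 203° -29° = 174°
crank pin P = (r cos θ, r sin θ) = (-49.726095, 5.226423)
h = r sin θ − e = 5.226423 − 12 = -6.773577
x = r cos θ + √(L² − h²) = -49.726095 + 146.843858 = 97.117763

97.1178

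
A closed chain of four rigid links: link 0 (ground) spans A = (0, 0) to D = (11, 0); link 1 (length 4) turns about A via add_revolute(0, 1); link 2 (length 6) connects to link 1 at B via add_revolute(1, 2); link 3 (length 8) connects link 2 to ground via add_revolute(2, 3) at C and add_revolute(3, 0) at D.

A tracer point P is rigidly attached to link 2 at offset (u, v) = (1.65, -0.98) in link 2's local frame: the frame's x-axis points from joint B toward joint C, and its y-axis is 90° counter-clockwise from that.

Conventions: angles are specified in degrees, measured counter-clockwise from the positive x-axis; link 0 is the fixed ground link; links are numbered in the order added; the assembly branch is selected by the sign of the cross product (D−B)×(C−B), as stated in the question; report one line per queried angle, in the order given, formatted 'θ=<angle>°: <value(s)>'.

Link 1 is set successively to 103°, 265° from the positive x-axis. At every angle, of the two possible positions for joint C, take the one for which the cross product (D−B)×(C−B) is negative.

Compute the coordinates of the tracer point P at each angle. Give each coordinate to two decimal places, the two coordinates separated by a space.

A=(0,0), D=(11.00,0)
θ=103°: B = A + 4.00·(cos103°, sin103°) = (-0.8998, 3.8975)
θ=103°: |BD| = 12.5218
θ=103°: circle(B,6.00) ∩ circle(D,8.00): a=5.1429, h=3.0905
θ=103°:   candidates: C₊=(4.9495,5.2337) cross=38.698; C₋=(3.0257,-0.6402) cross=-38.698
θ=103°:   branch - wants cross < 0 → take C=(3.0257,-0.6402) (cross=-38.698)
θ=103°: ex = (C−B)/|BC| = (0.6542,-0.7563); ey = (0.7563,0.6542)
θ=103°: P = B + 1.65·ex + -0.98·ey = (-0.5615,2.0085)
θ=265°: B = A + 4.00·(cos265°, sin265°) = (-0.3486, -3.9848)
θ=265°: |BD| = 12.0279
θ=265°: circle(B,6.00) ∩ circle(D,8.00): a=4.8500, h=3.5324
θ=265°:   candidates: C₊=(3.0572,0.9549) cross=42.487; C₋=(5.3977,-5.7109) cross=-42.487
θ=265°:   branch - wants cross < 0 → take C=(5.3977,-5.7109) (cross=-42.487)
θ=265°: ex = (C−B)/|BC| = (0.9577,-0.2877); ey = (0.2877,0.9577)
θ=265°: P = B + 1.65·ex + -0.98·ey = (0.9497,-5.3980)

θ=103°: -0.56 2.01
θ=265°: 0.95 -5.40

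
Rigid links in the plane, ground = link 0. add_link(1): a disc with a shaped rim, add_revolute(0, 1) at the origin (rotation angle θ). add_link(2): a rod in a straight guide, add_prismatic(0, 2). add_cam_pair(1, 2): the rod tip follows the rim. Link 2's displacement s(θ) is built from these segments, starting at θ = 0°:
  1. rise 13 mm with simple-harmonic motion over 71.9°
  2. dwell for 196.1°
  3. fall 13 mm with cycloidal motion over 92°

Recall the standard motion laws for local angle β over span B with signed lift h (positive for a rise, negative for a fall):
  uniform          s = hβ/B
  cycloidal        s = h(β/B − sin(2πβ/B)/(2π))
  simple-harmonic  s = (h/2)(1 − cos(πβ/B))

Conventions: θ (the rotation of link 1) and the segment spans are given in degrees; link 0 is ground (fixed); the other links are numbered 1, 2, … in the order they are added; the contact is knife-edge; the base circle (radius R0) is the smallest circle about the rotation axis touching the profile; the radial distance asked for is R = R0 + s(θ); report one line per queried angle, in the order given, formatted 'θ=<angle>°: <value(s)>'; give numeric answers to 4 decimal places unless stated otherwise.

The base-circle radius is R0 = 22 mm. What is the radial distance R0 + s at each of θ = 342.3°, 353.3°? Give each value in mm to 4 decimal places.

segment 1 (0° to 71.9°, simple-harmonic, h = 13) is passed completely: s = 0.0000 + (13) = 13.0000
segment 2 (71.9° to 268°, dwell): s unchanged at 13.0000
θ = 342.3° falls in segment 3 (268° to 360°, cycloidal, h = -13): β = 342.3 − 268 = 74.3°, B = 92°; Δs = -13·(0.8076 − sin(2π·0.8076)/(2π)) = -12.4339; s = 13.0000 − 12.4339 = 0.5661
θ = 353.3° falls in segment 3 (268° to 360°, cycloidal, h = -13): β = 353.3 − 268 = 85.3°, B = 92°; Δs = -13·(0.9272 − sin(2π·0.9272)/(2π)) = -12.9673; s = 13.0000 − 12.9673 = 0.0327
θ=342.3°: R = R0 + s = 22 + 0.5661 = 22.5661
θ=353.3°: R = R0 + s = 22 + 0.0327 = 22.0327

θ=342.3°: 22.5661
θ=353.3°: 22.0327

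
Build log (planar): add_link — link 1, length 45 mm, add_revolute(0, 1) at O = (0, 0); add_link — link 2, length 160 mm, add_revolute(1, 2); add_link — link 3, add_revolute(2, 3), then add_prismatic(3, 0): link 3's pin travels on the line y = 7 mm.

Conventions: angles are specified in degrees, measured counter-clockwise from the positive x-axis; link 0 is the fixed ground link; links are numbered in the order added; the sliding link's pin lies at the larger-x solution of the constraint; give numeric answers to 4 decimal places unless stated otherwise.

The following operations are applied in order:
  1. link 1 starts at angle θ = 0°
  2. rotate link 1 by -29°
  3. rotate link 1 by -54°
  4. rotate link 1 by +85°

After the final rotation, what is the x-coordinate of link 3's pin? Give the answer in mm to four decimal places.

geometry: r = 45 mm, L = 160 mm, e = 7 mm; θ starts at 0°
rotate link 1 by -29°: θ ← 0° -29° = -29°
rotate link 1 by -54°: θ ← -29° -54° = -83°
rotate link 1 by +85°: θ ← -83° +85° = 2°
crank pin P = (r cos θ, r sin θ) = (44.972587, 1.570477)
h = r sin θ − e = 1.570477 − 7 = -5.429523
x = r cos θ + √(L² − h²) = 44.972587 + 159.907849 = 204.880437

204.8804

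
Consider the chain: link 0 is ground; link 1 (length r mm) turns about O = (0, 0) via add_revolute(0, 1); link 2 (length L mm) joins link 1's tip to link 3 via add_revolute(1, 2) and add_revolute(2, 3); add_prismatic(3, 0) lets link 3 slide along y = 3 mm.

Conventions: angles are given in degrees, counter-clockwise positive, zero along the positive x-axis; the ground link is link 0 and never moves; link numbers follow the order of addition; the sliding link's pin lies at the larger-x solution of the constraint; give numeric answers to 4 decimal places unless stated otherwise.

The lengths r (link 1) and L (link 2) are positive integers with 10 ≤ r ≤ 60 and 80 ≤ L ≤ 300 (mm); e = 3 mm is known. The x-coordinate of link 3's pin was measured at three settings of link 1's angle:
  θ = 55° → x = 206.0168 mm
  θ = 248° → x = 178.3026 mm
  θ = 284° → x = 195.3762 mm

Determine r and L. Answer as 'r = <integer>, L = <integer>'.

constraint per measurement: (x − r cos θ)² + (r sin θ − e)² = L²
subtracting the θ₁ and θ₂ equations cancels the r² and L² terms:
r = (x₁² − x₂²) / (2[(x₁cos θ₁ + e sin θ₁) − (x₂cos θ₂ + e sin θ₂)]) = 27.9999 → r = 28
L² = (x₁ − r cos θ₁)² + (r sin θ₁ − e)² = 36480.9869 → L = 191.0000 → L = 191
check at θ₃=284°: x = 195.3762 (printed 195.3762) ✓

r = 28, L = 191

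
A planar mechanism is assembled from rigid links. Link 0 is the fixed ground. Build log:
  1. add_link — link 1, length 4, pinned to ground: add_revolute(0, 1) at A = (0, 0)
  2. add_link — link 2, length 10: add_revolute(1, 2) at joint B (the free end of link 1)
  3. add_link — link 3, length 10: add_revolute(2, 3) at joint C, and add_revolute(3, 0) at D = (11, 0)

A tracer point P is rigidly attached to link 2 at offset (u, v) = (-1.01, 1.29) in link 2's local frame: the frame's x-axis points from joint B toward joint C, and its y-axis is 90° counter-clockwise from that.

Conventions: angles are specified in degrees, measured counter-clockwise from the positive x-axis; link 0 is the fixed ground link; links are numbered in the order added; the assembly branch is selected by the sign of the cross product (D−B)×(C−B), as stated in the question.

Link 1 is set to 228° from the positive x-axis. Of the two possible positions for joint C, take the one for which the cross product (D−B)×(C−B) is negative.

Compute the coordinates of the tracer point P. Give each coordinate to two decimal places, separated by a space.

A=(0,0), D=(11.00,0)
B = A + 4.00·(cos228°, sin228°) = (-2.6765, -2.9726)
|BD| = 13.9958
circle(B,10.00) ∩ circle(D,10.00): a=6.9979, h=7.1435
  candidates: C₊=(2.6445,5.4942) cross=99.979; C₋=(5.6789,-8.4668) cross=-99.979
  branch - wants cross < 0 → take C=(5.6789,-8.4668) (cross=-99.979)
ex = (C−B)/|BC| = (0.8355,-0.5494); ey = (0.5494,0.8355)
P = B + -1.01·ex + 1.29·ey = (-2.8117,-1.3398)

-2.81 -1.34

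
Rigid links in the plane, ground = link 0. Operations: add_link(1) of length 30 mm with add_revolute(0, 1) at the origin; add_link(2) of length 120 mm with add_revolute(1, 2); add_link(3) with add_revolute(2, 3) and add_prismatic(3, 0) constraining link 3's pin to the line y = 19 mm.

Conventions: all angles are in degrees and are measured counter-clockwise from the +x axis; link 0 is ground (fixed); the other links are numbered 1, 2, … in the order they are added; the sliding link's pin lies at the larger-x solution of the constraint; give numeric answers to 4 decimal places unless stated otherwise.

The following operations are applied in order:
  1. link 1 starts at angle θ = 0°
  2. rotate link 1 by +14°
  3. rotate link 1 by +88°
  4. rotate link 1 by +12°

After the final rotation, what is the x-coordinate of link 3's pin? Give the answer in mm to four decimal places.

geometry: r = 30 mm, L = 120 mm, e = 19 mm; θ starts at 0°
rotate link 1 by +14°: θ ← 0° +14° = 14°
rotate link 1 by +88°: θ ← 14° +88° = 102°
rotate link 1 by +12°: θ ← 102° +12° = 114°
crank pin P = (r cos θ, r sin θ) = (-12.202099, 27.406364)
h = r sin θ − e = 27.406364 − 19 = 8.406364
x = r cos θ + √(L² − h²) = -12.202099 + 119.705192 = 107.503093

107.5031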